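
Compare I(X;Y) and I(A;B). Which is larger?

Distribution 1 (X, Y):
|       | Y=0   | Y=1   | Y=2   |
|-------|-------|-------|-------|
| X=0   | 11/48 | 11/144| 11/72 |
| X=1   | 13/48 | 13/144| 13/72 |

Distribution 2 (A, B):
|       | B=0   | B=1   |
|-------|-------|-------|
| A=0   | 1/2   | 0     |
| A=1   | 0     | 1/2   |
Distribution 1 (X, Y):
Marginal P(X) (row sums):
  P(X=0) = 11/48 + 11/144 + 11/72 = 11/24
  P(X=1) = 13/48 + 13/144 + 13/72 = 13/24
Marginal P(Y) (column sums):
  P(Y=0) = 11/48 + 13/48 = 1/2
  P(Y=1) = 11/144 + 13/144 = 1/6
  P(Y=2) = 11/72 + 13/72 = 1/3

H(X) = -[(11/24)·log₂(11/24) + (13/24)·log₂(13/24)]
  = 0.5159 + 0.4791
  = 0.9950 bits
H(Y) = -[(1/2)·log₂(1/2) + (1/6)·log₂(1/6) + (1/3)·log₂(1/3)]
  = 0.5000 + 0.4308 + 0.5283
  = 1.4591 bits
H(X,Y) = -[(11/48)·log₂(11/48) + (11/144)·log₂(11/144) + (11/72)·log₂(11/72) + (13/48)·log₂(13/48) + (13/144)·log₂(13/144) + (13/72)·log₂(13/72)]
  = 0.4871 + 0.2834 + 0.4141 + 0.5104 + 0.3132 + 0.4459
  = 2.4541 bits

I(X;Y) = H(X) + H(Y) - H(X,Y)
  = 0.9950 + 1.4591 - 2.4541
  = 0.0000 bits

Distribution 2 (A, B):
Marginal P(A) (row sums):
  P(A=0) = 1/2 + 0 = 1/2
  P(A=1) = 0 + 1/2 = 1/2
Marginal P(B) (column sums):
  P(B=0) = 1/2 + 0 = 1/2
  P(B=1) = 0 + 1/2 = 1/2

H(A) = -[(1/2)·log₂(1/2) + (1/2)·log₂(1/2)]
  = 0.5000 + 0.5000
  = 1.0000 bits
H(B) = -[(1/2)·log₂(1/2) + (1/2)·log₂(1/2)]
  = 0.5000 + 0.5000
  = 1.0000 bits
H(A,B) = -[(1/2)·log₂(1/2) + (1/2)·log₂(1/2)]
  = 0.5000 + 0.5000
  = 1.0000 bits

I(A;B) = H(A) + H(B) - H(A,B)
  = 1.0000 + 1.0000 - 1.0000
  = 1.0000 bits

I(A;B) = 1.0000 bits > I(X;Y) = 0.0000 bits, so (A, B) has the higher mutual information (stronger dependence).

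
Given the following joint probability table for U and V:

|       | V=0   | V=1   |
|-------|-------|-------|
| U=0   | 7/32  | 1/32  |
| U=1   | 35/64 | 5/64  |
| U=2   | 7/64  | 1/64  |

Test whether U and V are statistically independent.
Marginal P(U) (row sums):
  P(U=0) = 7/32 + 1/32 = 1/4
  P(U=1) = 35/64 + 5/64 = 5/8
  P(U=2) = 7/64 + 1/64 = 1/8
Marginal P(V) (column sums):
  P(V=0) = 7/32 + 35/64 + 7/64 = 7/8
  P(V=1) = 1/32 + 5/64 + 1/64 = 1/8

U and V are independent iff P(U=i,V=j) = P(U=i)·P(V=j) for every cell.
  P(U=0)·P(V=0) = 1/4 × 7/8 = 7/32 = P(U=0,V=0) ✓
  P(U=0)·P(V=1) = 1/4 × 1/8 = 1/32 = P(U=0,V=1) ✓
  P(U=1)·P(V=0) = 5/8 × 7/8 = 35/64 = P(U=1,V=0) ✓
  P(U=1)·P(V=1) = 5/8 × 1/8 = 5/64 = P(U=1,V=1) ✓
  P(U=2)·P(V=0) = 1/8 × 7/8 = 7/64 = P(U=2,V=0) ✓
  P(U=2)·P(V=1) = 1/8 × 1/8 = 1/64 = P(U=2,V=1) ✓

Yes, U and V are independent: every cell factors, so I(U;V) = 0 bits.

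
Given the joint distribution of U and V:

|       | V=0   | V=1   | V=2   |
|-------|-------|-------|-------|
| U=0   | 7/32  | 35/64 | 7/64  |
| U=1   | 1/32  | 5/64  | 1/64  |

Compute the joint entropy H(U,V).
H(U,V) = -Σ P(U,V) log₂ P(U,V), summed over the non-zero cells:
H(U,V) = -[(7/32)·log₂(7/32) + (35/64)·log₂(35/64) + (7/64)·log₂(7/64) + (1/32)·log₂(1/32) + (5/64)·log₂(5/64) + (1/64)·log₂(1/64)]
  = 0.4796 + 0.4762 + 0.3492 + 0.1563 + 0.2873 + 0.0938
  = 1.8424 bits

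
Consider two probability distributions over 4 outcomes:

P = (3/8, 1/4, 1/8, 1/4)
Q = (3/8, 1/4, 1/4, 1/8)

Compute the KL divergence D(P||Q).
D(P||Q) = Σ P(i) log₂(P(i)/Q(i))
  i=0: (3/8) × log₂((3/8)/(3/8)) = (3/8) × log₂(1) = 0.0000
  i=1: (1/4) × log₂((1/4)/(1/4)) = (1/4) × log₂(1) = 0.0000
  i=2: (1/8) × log₂((1/8)/(1/4)) = (1/8) × log₂(1/2) = -0.1250
  i=3: (1/4) × log₂((1/4)/(1/8)) = (1/4) × log₂(2) = 0.2500
D(P||Q) = 0.0000 + 0.0000 - 0.1250 + 0.2500
  = 0.1250 bits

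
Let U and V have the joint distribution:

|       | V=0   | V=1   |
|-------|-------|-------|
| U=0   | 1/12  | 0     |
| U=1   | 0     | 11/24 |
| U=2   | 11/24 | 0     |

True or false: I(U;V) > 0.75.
Marginal P(U) (row sums):
  P(U=0) = 1/12 + 0 = 1/12
  P(U=1) = 0 + 11/24 = 11/24
  P(U=2) = 11/24 + 0 = 11/24
Marginal P(V) (column sums):
  P(V=0) = 1/12 + 0 + 11/24 = 13/24
  P(V=1) = 0 + 11/24 + 0 = 11/24

H(U) = -[(1/12)·log₂(1/12) + (11/24)·log₂(11/24) + (11/24)·log₂(11/24)]
  = 0.2987 + 0.5159 + 0.5159
  = 1.3305 bits
H(V) = -[(13/24)·log₂(13/24) + (11/24)·log₂(11/24)]
  = 0.4791 + 0.5159
  = 0.9950 bits
H(U,V) = -[(1/12)·log₂(1/12) + (11/24)·log₂(11/24) + (11/24)·log₂(11/24)]
  = 0.2987 + 0.5159 + 0.5159
  = 1.3305 bits

I(U;V) = H(U) + H(V) - H(U,V)
  = 1.3305 + 0.9950 - 1.3305
  = 0.9950 bits

True. I(U;V) = 0.9950 bits, which is > 0.75 bits.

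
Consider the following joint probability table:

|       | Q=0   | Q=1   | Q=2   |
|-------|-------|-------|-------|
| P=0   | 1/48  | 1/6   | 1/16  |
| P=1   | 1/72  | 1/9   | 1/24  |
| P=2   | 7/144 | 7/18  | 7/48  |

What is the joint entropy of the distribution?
H(P,Q) = -Σ P(P,Q) log₂ P(P,Q), summed over the non-zero cells:
H(P,Q) = -[(1/48)·log₂(1/48) + (1/6)·log₂(1/6) + (1/16)·log₂(1/16) + (1/72)·log₂(1/72) + (1/9)·log₂(1/9) + (1/24)·log₂(1/24) + (7/144)·log₂(7/144) + (7/18)·log₂(7/18) + (7/48)·log₂(7/48)]
  = 0.1164 + 0.4308 + 0.2500 + 0.0857 + 0.3522 + 0.1910 + 0.2121 + 0.5299 + 0.4051
  = 2.5732 bits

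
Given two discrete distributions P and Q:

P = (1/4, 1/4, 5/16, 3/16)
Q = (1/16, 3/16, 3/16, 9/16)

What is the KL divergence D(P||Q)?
D(P||Q) = Σ P(i) log₂(P(i)/Q(i))
  i=0: (1/4) × log₂((1/4)/(1/16)) = (1/4) × log₂(4) = 0.5000
  i=1: (1/4) × log₂((1/4)/(3/16)) = (1/4) × log₂(4/3) = 0.1038
  i=2: (5/16) × log₂((5/16)/(3/16)) = (5/16) × log₂(5/3) = 0.2303
  i=3: (3/16) × log₂((3/16)/(9/16)) = (3/16) × log₂(1/3) = -0.2972
D(P||Q) = 0.5000 + 0.1038 + 0.2303 - 0.2972
  = 0.5369 bits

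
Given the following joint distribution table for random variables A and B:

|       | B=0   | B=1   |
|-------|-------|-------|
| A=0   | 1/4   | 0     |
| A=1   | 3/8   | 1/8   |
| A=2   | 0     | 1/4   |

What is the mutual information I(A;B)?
Marginal P(A) (row sums):
  P(A=0) = 1/4 + 0 = 1/4
  P(A=1) = 3/8 + 1/8 = 1/2
  P(A=2) = 0 + 1/4 = 1/4
Marginal P(B) (column sums):
  P(B=0) = 1/4 + 3/8 + 0 = 5/8
  P(B=1) = 0 + 1/8 + 1/4 = 3/8

H(A) = -[(1/4)·log₂(1/4) + (1/2)·log₂(1/2) + (1/4)·log₂(1/4)]
  = 0.5000 + 0.5000 + 0.5000
  = 1.5000 bits
H(B) = -[(5/8)·log₂(5/8) + (3/8)·log₂(3/8)]
  = 0.4238 + 0.5306
  = 0.9544 bits
H(A,B) = -[(1/4)·log₂(1/4) + (3/8)·log₂(3/8) + (1/8)·log₂(1/8) + (1/4)·log₂(1/4)]
  = 0.5000 + 0.5306 + 0.3750 + 0.5000
  = 1.9056 bits

I(A;B) = H(A) + H(B) - H(A,B)
  = 1.5000 + 0.9544 - 1.9056
  = 0.5488 bits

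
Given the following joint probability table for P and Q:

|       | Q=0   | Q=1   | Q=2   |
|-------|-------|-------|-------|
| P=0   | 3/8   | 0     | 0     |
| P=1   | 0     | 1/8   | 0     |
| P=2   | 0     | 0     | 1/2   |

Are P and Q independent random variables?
Marginal P(P) (row sums):
  P(P=0) = 3/8 + 0 + 0 = 3/8
  P(P=1) = 0 + 1/8 + 0 = 1/8
  P(P=2) = 0 + 0 + 1/2 = 1/2
Marginal P(Q) (column sums):
  P(Q=0) = 3/8 + 0 + 0 = 3/8
  P(Q=1) = 0 + 1/8 + 0 = 1/8
  P(Q=2) = 0 + 0 + 1/2 = 1/2

P and Q are independent iff P(P=i,Q=j) = P(P=i)·P(Q=j) for every cell.
  P(P=0)·P(Q=0) = 3/8 × 3/8 = 9/64, but P(P=0,Q=0) = 3/8 ✗

No, P and Q are not independent. Quantitatively, I(P;Q) > 0:

H(P) = -[(3/8)·log₂(3/8) + (1/8)·log₂(1/8) + (1/2)·log₂(1/2)]
  = 0.5306 + 0.3750 + 0.5000
  = 1.4056 bits
H(Q) = -[(3/8)·log₂(3/8) + (1/8)·log₂(1/8) + (1/2)·log₂(1/2)]
  = 0.5306 + 0.3750 + 0.5000
  = 1.4056 bits
H(P,Q) = -[(3/8)·log₂(3/8) + (1/8)·log₂(1/8) + (1/2)·log₂(1/2)]
  = 0.5306 + 0.3750 + 0.5000
  = 1.4056 bits
I(P;Q) = H(P) + H(Q) - H(P,Q) = 1.4056 + 1.4056 - 1.4056 = 1.4056 bits > 0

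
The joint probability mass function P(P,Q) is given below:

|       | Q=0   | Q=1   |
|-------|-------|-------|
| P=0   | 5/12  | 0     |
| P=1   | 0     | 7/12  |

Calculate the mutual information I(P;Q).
Marginal P(P) (row sums):
  P(P=0) = 5/12 + 0 = 5/12
  P(P=1) = 0 + 7/12 = 7/12
Marginal P(Q) (column sums):
  P(Q=0) = 5/12 + 0 = 5/12
  P(Q=1) = 0 + 7/12 = 7/12

H(P) = -[(5/12)·log₂(5/12) + (7/12)·log₂(7/12)]
  = 0.5263 + 0.4536
  = 0.9799 bits
H(Q) = -[(5/12)·log₂(5/12) + (7/12)·log₂(7/12)]
  = 0.5263 + 0.4536
  = 0.9799 bits
H(P,Q) = -[(5/12)·log₂(5/12) + (7/12)·log₂(7/12)]
  = 0.5263 + 0.4536
  = 0.9799 bits

I(P;Q) = H(P) + H(Q) - H(P,Q)
  = 0.9799 + 0.9799 - 0.9799
  = 0.9799 bits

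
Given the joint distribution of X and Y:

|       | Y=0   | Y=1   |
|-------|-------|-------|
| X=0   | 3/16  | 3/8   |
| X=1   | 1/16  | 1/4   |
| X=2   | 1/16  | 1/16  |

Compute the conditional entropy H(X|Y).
Marginal P(Y) (column sums):
  P(Y=0) = 3/16 + 1/16 + 1/16 = 5/16
  P(Y=1) = 3/8 + 1/4 + 1/16 = 11/16

H(X|Y) = -Σ P(X,Y)·log₂ P(X|Y), where P(X|Y) = P(X,Y) / P(Y)
  (X=0,Y=0): P(X|Y) = (3/16)/(5/16) = 3/5;  -(3/16)·log₂(3/5) = 0.1382
  (X=0,Y=1): P(X|Y) = (3/8)/(11/16) = 6/11;  -(3/8)·log₂(6/11) = 0.3279
  (X=1,Y=0): P(X|Y) = (1/16)/(5/16) = 1/5;  -(1/16)·log₂(1/5) = 0.1451
  (X=1,Y=1): P(X|Y) = (1/4)/(11/16) = 4/11;  -(1/4)·log₂(4/11) = 0.3649
  (X=2,Y=0): P(X|Y) = (1/16)/(5/16) = 1/5;  -(1/16)·log₂(1/5) = 0.1451
  (X=2,Y=1): P(X|Y) = (1/16)/(11/16) = 1/11;  -(1/16)·log₂(1/11) = 0.2162
H(X|Y) = 0.1382 + 0.3279 + 0.1451 + 0.3649 + 0.1451 + 0.2162
  = 1.3374 bits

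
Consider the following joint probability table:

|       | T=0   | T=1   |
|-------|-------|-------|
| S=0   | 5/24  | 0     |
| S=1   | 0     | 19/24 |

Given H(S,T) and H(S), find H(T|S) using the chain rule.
From the chain rule: H(S,T) = H(S) + H(T|S)
Therefore: H(T|S) = H(S,T) - H(S)

H(S,T) = -[(5/24)·log₂(5/24) + (19/24)·log₂(19/24)]
  = 0.4715 + 0.2668
  = 0.7383 bits
Marginal P(S) (row sums):
  P(S=0) = 5/24 + 0 = 5/24
  P(S=1) = 0 + 19/24 = 19/24
H(S) = -[(5/24)·log₂(5/24) + (19/24)·log₂(19/24)]
  = 0.4715 + 0.2668
  = 0.7383 bits

H(T|S) = 0.7383 - 0.7383 = 0.0000 bits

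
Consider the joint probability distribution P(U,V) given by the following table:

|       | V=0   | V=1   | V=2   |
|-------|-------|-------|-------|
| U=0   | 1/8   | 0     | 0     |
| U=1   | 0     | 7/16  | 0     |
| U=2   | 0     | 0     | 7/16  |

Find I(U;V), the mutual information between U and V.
Marginal P(U) (row sums):
  P(U=0) = 1/8 + 0 + 0 = 1/8
  P(U=1) = 0 + 7/16 + 0 = 7/16
  P(U=2) = 0 + 0 + 7/16 = 7/16
Marginal P(V) (column sums):
  P(V=0) = 1/8 + 0 + 0 = 1/8
  P(V=1) = 0 + 7/16 + 0 = 7/16
  P(V=2) = 0 + 0 + 7/16 = 7/16

H(U) = -[(1/8)·log₂(1/8) + (7/16)·log₂(7/16) + (7/16)·log₂(7/16)]
  = 0.3750 + 0.5218 + 0.5218
  = 1.4186 bits
H(V) = -[(1/8)·log₂(1/8) + (7/16)·log₂(7/16) + (7/16)·log₂(7/16)]
  = 0.3750 + 0.5218 + 0.5218
  = 1.4186 bits
H(U,V) = -[(1/8)·log₂(1/8) + (7/16)·log₂(7/16) + (7/16)·log₂(7/16)]
  = 0.3750 + 0.5218 + 0.5218
  = 1.4186 bits

I(U;V) = H(U) + H(V) - H(U,V)
  = 1.4186 + 1.4186 - 1.4186
  = 1.4186 bits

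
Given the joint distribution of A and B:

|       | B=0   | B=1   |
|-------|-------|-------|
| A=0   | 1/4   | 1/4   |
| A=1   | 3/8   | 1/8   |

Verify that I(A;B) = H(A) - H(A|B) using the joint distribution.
Left side, from I(A;B) = H(A) + H(B) - H(A,B):
Marginal P(A) (row sums):
  P(A=0) = 1/4 + 1/4 = 1/2
  P(A=1) = 3/8 + 1/8 = 1/2
Marginal P(B) (column sums):
  P(B=0) = 1/4 + 3/8 = 5/8
  P(B=1) = 1/4 + 1/8 = 3/8

H(A) = -[(1/2)·log₂(1/2) + (1/2)·log₂(1/2)]
  = 0.5000 + 0.5000
  = 1.0000 bits
H(B) = -[(5/8)·log₂(5/8) + (3/8)·log₂(3/8)]
  = 0.4238 + 0.5306
  = 0.9544 bits
H(A,B) = -[(1/4)·log₂(1/4) + (1/4)·log₂(1/4) + (3/8)·log₂(3/8) + (1/8)·log₂(1/8)]
  = 0.5000 + 0.5000 + 0.5306 + 0.3750
  = 1.9056 bits

I(A;B) = H(A) + H(B) - H(A,B)
  = 1.0000 + 0.9544 - 1.9056
  = 0.0488 bits

Right side, with H(A|B) computed directly from the conditional probabilities:
H(A|B) = -Σ P(A,B)·log₂ P(A|B), where P(A|B) = P(A,B) / P(B)
  (A=0,B=0): P(A|B) = (1/4)/(5/8) = 2/5;  -(1/4)·log₂(2/5) = 0.3305
  (A=0,B=1): P(A|B) = (1/4)/(3/8) = 2/3;  -(1/4)·log₂(2/3) = 0.1462
  (A=1,B=0): P(A|B) = (3/8)/(5/8) = 3/5;  -(3/8)·log₂(3/5) = 0.2764
  (A=1,B=1): P(A|B) = (1/8)/(3/8) = 1/3;  -(1/8)·log₂(1/3) = 0.1981
H(A|B) = 0.3305 + 0.1462 + 0.2764 + 0.1981
  = 0.9512 bits
H(A) - H(A|B) = 1.0000 - 0.9512 = 0.0488 bits

Both sides equal 0.0488 bits, so I(A;B) = H(A) - H(A|B) ✓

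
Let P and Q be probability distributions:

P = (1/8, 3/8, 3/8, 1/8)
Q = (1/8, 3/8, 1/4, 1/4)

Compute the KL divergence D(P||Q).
D(P||Q) = Σ P(i) log₂(P(i)/Q(i))
  i=0: (1/8) × log₂((1/8)/(1/8)) = (1/8) × log₂(1) = 0.0000
  i=1: (3/8) × log₂((3/8)/(3/8)) = (3/8) × log₂(1) = 0.0000
  i=2: (3/8) × log₂((3/8)/(1/4)) = (3/8) × log₂(3/2) = 0.2194
  i=3: (1/8) × log₂((1/8)/(1/4)) = (1/8) × log₂(1/2) = -0.1250
D(P||Q) = 0.0000 + 0.0000 + 0.2194 - 0.1250
  = 0.0944 bits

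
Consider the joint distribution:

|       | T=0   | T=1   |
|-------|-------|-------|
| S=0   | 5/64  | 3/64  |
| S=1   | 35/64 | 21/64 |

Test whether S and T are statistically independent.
Marginal P(S) (row sums):
  P(S=0) = 5/64 + 3/64 = 1/8
  P(S=1) = 35/64 + 21/64 = 7/8
Marginal P(T) (column sums):
  P(T=0) = 5/64 + 35/64 = 5/8
  P(T=1) = 3/64 + 21/64 = 3/8

S and T are independent iff P(S=i,T=j) = P(S=i)·P(T=j) for every cell.
  P(S=0)·P(T=0) = 1/8 × 5/8 = 5/64 = P(S=0,T=0) ✓
  P(S=0)·P(T=1) = 1/8 × 3/8 = 3/64 = P(S=0,T=1) ✓
  P(S=1)·P(T=0) = 7/8 × 5/8 = 35/64 = P(S=1,T=0) ✓
  P(S=1)·P(T=1) = 7/8 × 3/8 = 21/64 = P(S=1,T=1) ✓

Yes, S and T are independent: every cell factors, so I(S;T) = 0 bits.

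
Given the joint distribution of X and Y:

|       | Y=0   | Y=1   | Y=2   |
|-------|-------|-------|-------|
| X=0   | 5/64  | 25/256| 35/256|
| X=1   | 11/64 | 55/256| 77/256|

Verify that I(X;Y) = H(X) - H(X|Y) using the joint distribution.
Left side, from I(X;Y) = H(X) + H(Y) - H(X,Y):
Marginal P(X) (row sums):
  P(X=0) = 5/64 + 25/256 + 35/256 = 5/16
  P(X=1) = 11/64 + 55/256 + 77/256 = 11/16
Marginal P(Y) (column sums):
  P(Y=0) = 5/64 + 11/64 = 1/4
  P(Y=1) = 25/256 + 55/256 = 5/16
  P(Y=2) = 35/256 + 77/256 = 7/16

H(X) = -[(5/16)·log₂(5/16) + (11/16)·log₂(11/16)]
  = 0.5244 + 0.3716
  = 0.8960 bits
H(Y) = -[(1/4)·log₂(1/4) + (5/16)·log₂(5/16) + (7/16)·log₂(7/16)]
  = 0.5000 + 0.5244 + 0.5218
  = 1.5462 bits
H(X,Y) = -[(5/64)·log₂(5/64) + (25/256)·log₂(25/256) + (35/256)·log₂(35/256) + (11/64)·log₂(11/64) + (55/256)·log₂(55/256) + (77/256)·log₂(77/256)]
  = 0.2873 + 0.3277 + 0.3925 + 0.4367 + 0.4767 + 0.5213
  = 2.4422 bits

I(X;Y) = H(X) + H(Y) - H(X,Y)
  = 0.8960 + 1.5462 - 2.4422
  = 0.0000 bits

Right side, with H(X|Y) computed directly from the conditional probabilities:
H(X|Y) = -Σ P(X,Y)·log₂ P(X|Y), where P(X|Y) = P(X,Y) / P(Y)
  (X=0,Y=0): P(X|Y) = (5/64)/(1/4) = 5/16;  -(5/64)·log₂(5/16) = 0.1311
  (X=0,Y=1): P(X|Y) = (25/256)/(5/16) = 5/16;  -(25/256)·log₂(5/16) = 0.1639
  (X=0,Y=2): P(X|Y) = (35/256)/(7/16) = 5/16;  -(35/256)·log₂(5/16) = 0.2294
  (X=1,Y=0): P(X|Y) = (11/64)/(1/4) = 11/16;  -(11/64)·log₂(11/16) = 0.0929
  (X=1,Y=1): P(X|Y) = (55/256)/(5/16) = 11/16;  -(55/256)·log₂(11/16) = 0.1161
  (X=1,Y=2): P(X|Y) = (77/256)/(7/16) = 11/16;  -(77/256)·log₂(11/16) = 0.1626
H(X|Y) = 0.1311 + 0.1639 + 0.2294 + 0.0929 + 0.1161 + 0.1626
  = 0.8960 bits
H(X) - H(X|Y) = 0.8960 - 0.8960 = 0.0000 bits

Both sides equal 0.0000 bits, so I(X;Y) = H(X) - H(X|Y) ✓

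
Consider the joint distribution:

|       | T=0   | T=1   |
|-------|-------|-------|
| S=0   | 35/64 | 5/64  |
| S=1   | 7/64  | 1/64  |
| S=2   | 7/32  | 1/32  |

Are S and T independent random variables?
Marginal P(S) (row sums):
  P(S=0) = 35/64 + 5/64 = 5/8
  P(S=1) = 7/64 + 1/64 = 1/8
  P(S=2) = 7/32 + 1/32 = 1/4
Marginal P(T) (column sums):
  P(T=0) = 35/64 + 7/64 + 7/32 = 7/8
  P(T=1) = 5/64 + 1/64 + 1/32 = 1/8

S and T are independent iff P(S=i,T=j) = P(S=i)·P(T=j) for every cell.
  P(S=0)·P(T=0) = 5/8 × 7/8 = 35/64 = P(S=0,T=0) ✓
  P(S=0)·P(T=1) = 5/8 × 1/8 = 5/64 = P(S=0,T=1) ✓
  P(S=1)·P(T=0) = 1/8 × 7/8 = 7/64 = P(S=1,T=0) ✓
  P(S=1)·P(T=1) = 1/8 × 1/8 = 1/64 = P(S=1,T=1) ✓
  P(S=2)·P(T=0) = 1/4 × 7/8 = 7/32 = P(S=2,T=0) ✓
  P(S=2)·P(T=1) = 1/4 × 1/8 = 1/32 = P(S=2,T=1) ✓

Yes, S and T are independent: every cell factors, so I(S;T) = 0 bits.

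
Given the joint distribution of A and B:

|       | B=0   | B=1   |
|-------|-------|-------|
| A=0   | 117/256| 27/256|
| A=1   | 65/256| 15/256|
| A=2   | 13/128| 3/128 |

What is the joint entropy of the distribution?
H(A,B) = -Σ P(A,B) log₂ P(A,B), summed over the non-zero cells:
H(A,B) = -[(117/256)·log₂(117/256) + (27/256)·log₂(27/256) + (65/256)·log₂(65/256) + (15/256)·log₂(15/256) + (13/128)·log₂(13/128) + (3/128)·log₂(3/128)]
  = 0.5163 + 0.3423 + 0.5021 + 0.2398 + 0.3351 + 0.1269
  = 2.0625 bits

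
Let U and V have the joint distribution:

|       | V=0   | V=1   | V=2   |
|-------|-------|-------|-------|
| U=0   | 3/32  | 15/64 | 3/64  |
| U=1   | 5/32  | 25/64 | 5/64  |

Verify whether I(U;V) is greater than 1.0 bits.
Marginal P(U) (row sums):
  P(U=0) = 3/32 + 15/64 + 3/64 = 3/8
  P(U=1) = 5/32 + 25/64 + 5/64 = 5/8
Marginal P(V) (column sums):
  P(V=0) = 3/32 + 5/32 = 1/4
  P(V=1) = 15/64 + 25/64 = 5/8
  P(V=2) = 3/64 + 5/64 = 1/8

H(U) = -[(3/8)·log₂(3/8) + (5/8)·log₂(5/8)]
  = 0.5306 + 0.4238
  = 0.9544 bits
H(V) = -[(1/4)·log₂(1/4) + (5/8)·log₂(5/8) + (1/8)·log₂(1/8)]
  = 0.5000 + 0.4238 + 0.3750
  = 1.2988 bits
H(U,V) = -[(3/32)·log₂(3/32) + (15/64)·log₂(15/64) + (3/64)·log₂(3/64) + (5/32)·log₂(5/32) + (25/64)·log₂(25/64) + (5/64)·log₂(5/64)]
  = 0.3202 + 0.4906 + 0.2070 + 0.4184 + 0.5297 + 0.2873
  = 2.2532 bits

I(U;V) = H(U) + H(V) - H(U,V)
  = 0.9544 + 1.2988 - 2.2532
  = 0.0000 bits

No. I(U;V) = 0.0000 bits, which is ≤ 1.0 bits.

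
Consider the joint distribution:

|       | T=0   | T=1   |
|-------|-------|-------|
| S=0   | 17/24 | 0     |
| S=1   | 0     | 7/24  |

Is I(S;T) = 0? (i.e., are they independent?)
Marginal P(S) (row sums):
  P(S=0) = 17/24 + 0 = 17/24
  P(S=1) = 0 + 7/24 = 7/24
Marginal P(T) (column sums):
  P(T=0) = 17/24 + 0 = 17/24
  P(T=1) = 0 + 7/24 = 7/24

S and T are independent iff P(S=i,T=j) = P(S=i)·P(T=j) for every cell.
  P(S=0)·P(T=0) = 17/24 × 17/24 = 289/576, but P(S=0,T=0) = 17/24 ✗

No, S and T are not independent. Quantitatively, I(S;T) > 0:

H(S) = -[(17/24)·log₂(17/24) + (7/24)·log₂(7/24)]
  = 0.3524 + 0.5185
  = 0.8709 bits
H(T) = -[(17/24)·log₂(17/24) + (7/24)·log₂(7/24)]
  = 0.3524 + 0.5185
  = 0.8709 bits
H(S,T) = -[(17/24)·log₂(17/24) + (7/24)·log₂(7/24)]
  = 0.3524 + 0.5185
  = 0.8709 bits
I(S;T) = H(S) + H(T) - H(S,T) = 0.8709 + 0.8709 - 0.8709 = 0.8709 bits > 0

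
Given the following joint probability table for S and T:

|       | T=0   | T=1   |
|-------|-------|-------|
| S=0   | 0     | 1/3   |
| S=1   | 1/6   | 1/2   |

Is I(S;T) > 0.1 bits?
Marginal P(S) (row sums):
  P(S=0) = 0 + 1/3 = 1/3
  P(S=1) = 1/6 + 1/2 = 2/3
Marginal P(T) (column sums):
  P(T=0) = 0 + 1/6 = 1/6
  P(T=1) = 1/3 + 1/2 = 5/6

H(S) = -[(1/3)·log₂(1/3) + (2/3)·log₂(2/3)]
  = 0.5283 + 0.3900
  = 0.9183 bits
H(T) = -[(1/6)·log₂(1/6) + (5/6)·log₂(5/6)]
  = 0.4308 + 0.2192
  = 0.6500 bits
H(S,T) = -[(1/3)·log₂(1/3) + (1/6)·log₂(1/6) + (1/2)·log₂(1/2)]
  = 0.5283 + 0.4308 + 0.5000
  = 1.4591 bits

I(S;T) = H(S) + H(T) - H(S,T)
  = 0.9183 + 0.6500 - 1.4591
  = 0.1092 bits

Yes. I(S;T) = 0.1092 bits, which is > 0.1 bits.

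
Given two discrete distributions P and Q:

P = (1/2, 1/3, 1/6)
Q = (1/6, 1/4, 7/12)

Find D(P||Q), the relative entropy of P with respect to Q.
D(P||Q) = Σ P(i) log₂(P(i)/Q(i))
  i=0: (1/2) × log₂((1/2)/(1/6)) = (1/2) × log₂(3) = 0.7925
  i=1: (1/3) × log₂((1/3)/(1/4)) = (1/3) × log₂(4/3) = 0.1383
  i=2: (1/6) × log₂((1/6)/(7/12)) = (1/6) × log₂(2/7) = -0.3012
D(P||Q) = 0.7925 + 0.1383 - 0.3012
  = 0.6296 bits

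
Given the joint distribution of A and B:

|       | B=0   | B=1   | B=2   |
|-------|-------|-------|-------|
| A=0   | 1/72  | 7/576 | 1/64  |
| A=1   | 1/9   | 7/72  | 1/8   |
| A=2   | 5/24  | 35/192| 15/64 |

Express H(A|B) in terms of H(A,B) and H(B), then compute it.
H(A|B) = H(A,B) - H(B)

Marginal P(B) (column sums):
  P(B=0) = 1/72 + 1/9 + 5/24 = 1/3
  P(B=1) = 7/576 + 7/72 + 35/192 = 7/24
  P(B=2) = 1/64 + 1/8 + 15/64 = 3/8

H(A,B) = -[(1/72)·log₂(1/72) + (7/576)·log₂(7/576) + (1/64)·log₂(1/64) + (1/9)·log₂(1/9) + (7/72)·log₂(7/72) + (1/8)·log₂(1/8) + (5/24)·log₂(5/24) + (35/192)·log₂(35/192) + (15/64)·log₂(15/64)]
  = 0.0857 + 0.0773 + 0.0938 + 0.3522 + 0.3269 + 0.3750 + 0.4715 + 0.4476 + 0.4906
  = 2.7206 bits
H(B) = -[(1/3)·log₂(1/3) + (7/24)·log₂(7/24) + (3/8)·log₂(3/8)]
  = 0.5283 + 0.5185 + 0.5306
  = 1.5774 bits

H(A|B) = 2.7206 - 1.5774 = 1.1432 bits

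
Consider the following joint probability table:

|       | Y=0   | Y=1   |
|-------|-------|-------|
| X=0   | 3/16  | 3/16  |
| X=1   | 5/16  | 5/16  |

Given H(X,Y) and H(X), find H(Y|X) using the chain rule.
From the chain rule: H(X,Y) = H(X) + H(Y|X)
Therefore: H(Y|X) = H(X,Y) - H(X)

H(X,Y) = -[(3/16)·log₂(3/16) + (3/16)·log₂(3/16) + (5/16)·log₂(5/16) + (5/16)·log₂(5/16)]
  = 0.4528 + 0.4528 + 0.5244 + 0.5244
  = 1.9544 bits
Marginal P(X) (row sums):
  P(X=0) = 3/16 + 3/16 = 3/8
  P(X=1) = 5/16 + 5/16 = 5/8
H(X) = -[(3/8)·log₂(3/8) + (5/8)·log₂(5/8)]
  = 0.5306 + 0.4238
  = 0.9544 bits

H(Y|X) = 1.9544 - 0.9544 = 1.0000 bits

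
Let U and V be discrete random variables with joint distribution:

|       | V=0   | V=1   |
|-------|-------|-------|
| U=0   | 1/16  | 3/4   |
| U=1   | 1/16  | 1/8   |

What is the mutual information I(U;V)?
Marginal P(U) (row sums):
  P(U=0) = 1/16 + 3/4 = 13/16
  P(U=1) = 1/16 + 1/8 = 3/16
Marginal P(V) (column sums):
  P(V=0) = 1/16 + 1/16 = 1/8
  P(V=1) = 3/4 + 1/8 = 7/8

H(U) = -[(13/16)·log₂(13/16) + (3/16)·log₂(3/16)]
  = 0.2434 + 0.4528
  = 0.6962 bits
H(V) = -[(1/8)·log₂(1/8) + (7/8)·log₂(7/8)]
  = 0.3750 + 0.1686
  = 0.5436 bits
H(U,V) = -[(1/16)·log₂(1/16) + (3/4)·log₂(3/4) + (1/16)·log₂(1/16) + (1/8)·log₂(1/8)]
  = 0.2500 + 0.3113 + 0.2500 + 0.3750
  = 1.1863 bits

I(U;V) = H(U) + H(V) - H(U,V)
  = 0.6962 + 0.5436 - 1.1863
  = 0.0535 bits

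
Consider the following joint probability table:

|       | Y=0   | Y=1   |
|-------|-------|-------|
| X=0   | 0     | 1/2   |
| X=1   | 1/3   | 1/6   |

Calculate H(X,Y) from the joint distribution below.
H(X,Y) = -Σ P(X,Y) log₂ P(X,Y), summed over the non-zero cells:
H(X,Y) = -[(1/2)·log₂(1/2) + (1/3)·log₂(1/3) + (1/6)·log₂(1/6)]
  = 0.5000 + 0.5283 + 0.4308
  = 1.4591 bits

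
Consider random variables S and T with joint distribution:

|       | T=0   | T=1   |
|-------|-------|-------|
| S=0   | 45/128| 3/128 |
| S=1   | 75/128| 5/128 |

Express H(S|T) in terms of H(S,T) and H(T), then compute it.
H(S|T) = H(S,T) - H(T)

Marginal P(T) (column sums):
  P(T=0) = 45/128 + 75/128 = 15/16
  P(T=1) = 3/128 + 5/128 = 1/16

H(S,T) = -[(45/128)·log₂(45/128) + (3/128)·log₂(3/128) + (75/128)·log₂(75/128) + (5/128)·log₂(5/128)]
  = 0.5302 + 0.1269 + 0.4519 + 0.1827
  = 1.2917 bits
H(T) = -[(15/16)·log₂(15/16) + (1/16)·log₂(1/16)]
  = 0.0873 + 0.2500
  = 0.3373 bits

H(S|T) = 1.2917 - 0.3373 = 0.9544 bits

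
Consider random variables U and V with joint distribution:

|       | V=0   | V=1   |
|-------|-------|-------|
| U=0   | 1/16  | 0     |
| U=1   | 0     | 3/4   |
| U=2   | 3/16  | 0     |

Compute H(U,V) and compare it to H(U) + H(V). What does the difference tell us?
Marginal P(U) (row sums):
  P(U=0) = 1/16 + 0 = 1/16
  P(U=1) = 0 + 3/4 = 3/4
  P(U=2) = 3/16 + 0 = 3/16
Marginal P(V) (column sums):
  P(V=0) = 1/16 + 0 + 3/16 = 1/4
  P(V=1) = 0 + 3/4 + 0 = 3/4

H(U,V) = -[(1/16)·log₂(1/16) + (3/4)·log₂(3/4) + (3/16)·log₂(3/16)]
  = 0.2500 + 0.3113 + 0.4528
  = 1.0141 bits
H(U) = -[(1/16)·log₂(1/16) + (3/4)·log₂(3/4) + (3/16)·log₂(3/16)]
  = 0.2500 + 0.3113 + 0.4528
  = 1.0141 bits
H(V) = -[(1/4)·log₂(1/4) + (3/4)·log₂(3/4)]
  = 0.5000 + 0.3113
  = 0.8113 bits

H(U) + H(V) = 1.0141 + 0.8113 = 1.8254 bits
Difference: H(U) + H(V) - H(U,V) = 1.8254 - 1.0141 = 0.8113 bits = I(U;V)

The difference is the mutual information; it is positive here, so U and V are dependent (knowing one reduces uncertainty about the other by 0.8113 bits).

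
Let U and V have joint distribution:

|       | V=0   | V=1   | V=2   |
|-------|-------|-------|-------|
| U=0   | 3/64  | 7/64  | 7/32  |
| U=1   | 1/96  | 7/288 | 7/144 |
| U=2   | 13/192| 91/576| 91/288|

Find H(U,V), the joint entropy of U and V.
H(U,V) = -Σ P(U,V) log₂ P(U,V), summed over the non-zero cells:
H(U,V) = -[(3/64)·log₂(3/64) + (7/64)·log₂(7/64) + (7/32)·log₂(7/32) + (1/96)·log₂(1/96) + (7/288)·log₂(7/288) + (7/144)·log₂(7/144) + (13/192)·log₂(13/192) + (91/576)·log₂(91/576) + (91/288)·log₂(91/288)]
  = 0.2070 + 0.3492 + 0.4796 + 0.0686 + 0.1303 + 0.2121 + 0.2630 + 0.4206 + 0.5252
  = 2.6556 bits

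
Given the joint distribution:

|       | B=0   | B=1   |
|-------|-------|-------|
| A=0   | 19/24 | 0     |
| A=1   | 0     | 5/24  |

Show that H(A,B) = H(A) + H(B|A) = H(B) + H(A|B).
Marginal P(A) (row sums):
  P(A=0) = 19/24 + 0 = 19/24
  P(A=1) = 0 + 5/24 = 5/24
Marginal P(B) (column sums):
  P(B=0) = 19/24 + 0 = 19/24
  P(B=1) = 0 + 5/24 = 5/24

Decomposition 1: H(A) + H(B|A)
H(A) = -[(19/24)·log₂(19/24) + (5/24)·log₂(5/24)]
  = 0.2668 + 0.4715
  = 0.7383 bits
H(B|A) = -Σ P(A,B)·log₂ P(B|A), where P(B|A) = P(A,B) / P(A)
  (cells with P(A,B) = 0 contribute 0)
  (A=0,B=0): P(B|A) = (19/24)/(19/24) = 1;  -(19/24)·log₂(1) = 0.0000
  (A=1,B=1): P(B|A) = (5/24)/(5/24) = 1;  -(5/24)·log₂(1) = 0.0000
H(B|A) = 0.0000 + 0.0000
  = 0.0000 bits
H(A) + H(B|A) = 0.7383 + 0.0000 = 0.7383 bits

Decomposition 2: H(B) + H(A|B)
H(B) = -[(19/24)·log₂(19/24) + (5/24)·log₂(5/24)]
  = 0.2668 + 0.4715
  = 0.7383 bits
H(A|B) = -Σ P(A,B)·log₂ P(A|B), where P(A|B) = P(A,B) / P(B)
  (cells with P(A,B) = 0 contribute 0)
  (A=0,B=0): P(A|B) = (19/24)/(19/24) = 1;  -(19/24)·log₂(1) = 0.0000
  (A=1,B=1): P(A|B) = (5/24)/(5/24) = 1;  -(5/24)·log₂(1) = 0.0000
H(A|B) = 0.0000 + 0.0000
  = 0.0000 bits
H(B) + H(A|B) = 0.7383 + 0.0000 = 0.7383 bits

Direct computation of the joint entropy:
H(A,B) = -[(19/24)·log₂(19/24) + (5/24)·log₂(5/24)]
  = 0.2668 + 0.4715
  = 0.7383 bits

All three agree: H(A,B) = 0.7383 bits ✓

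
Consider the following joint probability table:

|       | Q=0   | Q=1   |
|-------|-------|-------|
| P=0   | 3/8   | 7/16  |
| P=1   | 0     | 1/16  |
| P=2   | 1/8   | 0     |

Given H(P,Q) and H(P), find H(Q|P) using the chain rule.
From the chain rule: H(P,Q) = H(P) + H(Q|P)
Therefore: H(Q|P) = H(P,Q) - H(P)

H(P,Q) = -[(3/8)·log₂(3/8) + (7/16)·log₂(7/16) + (1/16)·log₂(1/16) + (1/8)·log₂(1/8)]
  = 0.5306 + 0.5218 + 0.2500 + 0.3750
  = 1.6774 bits
Marginal P(P) (row sums):
  P(P=0) = 3/8 + 7/16 = 13/16
  P(P=1) = 0 + 1/16 = 1/16
  P(P=2) = 1/8 + 0 = 1/8
H(P) = -[(13/16)·log₂(13/16) + (1/16)·log₂(1/16) + (1/8)·log₂(1/8)]
  = 0.2434 + 0.2500 + 0.3750
  = 0.8684 bits

H(Q|P) = 1.6774 - 0.8684 = 0.8090 bits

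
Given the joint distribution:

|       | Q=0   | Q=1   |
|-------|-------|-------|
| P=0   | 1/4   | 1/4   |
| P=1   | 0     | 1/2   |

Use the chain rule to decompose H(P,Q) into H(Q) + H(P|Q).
By the chain rule: H(P,Q) = H(Q) + H(P|Q)

Marginal P(Q) (column sums):
  P(Q=0) = 1/4 + 0 = 1/4
  P(Q=1) = 1/4 + 1/2 = 3/4
H(Q) = -[(1/4)·log₂(1/4) + (3/4)·log₂(3/4)]
  = 0.5000 + 0.3113
  = 0.8113 bits
H(P|Q) = -Σ P(P,Q)·log₂ P(P|Q), where P(P|Q) = P(P,Q) / P(Q)
  (cells with P(P,Q) = 0 contribute 0)
  (P=0,Q=0): P(P|Q) = (1/4)/(1/4) = 1;  -(1/4)·log₂(1) = 0.0000
  (P=0,Q=1): P(P|Q) = (1/4)/(3/4) = 1/3;  -(1/4)·log₂(1/3) = 0.3962
  (P=1,Q=1): P(P|Q) = (1/2)/(3/4) = 2/3;  -(1/2)·log₂(2/3) = 0.2925
H(P|Q) = 0.0000 + 0.3962 + 0.2925
  = 0.6887 bits

H(P,Q) = H(Q) + H(P|Q) = 0.8113 + 0.6887 = 1.5000 bits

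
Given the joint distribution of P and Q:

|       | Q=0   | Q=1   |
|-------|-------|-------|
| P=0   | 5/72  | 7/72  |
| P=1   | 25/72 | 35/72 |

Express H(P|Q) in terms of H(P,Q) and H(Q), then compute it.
H(P|Q) = H(P,Q) - H(Q)

Marginal P(Q) (column sums):
  P(Q=0) = 5/72 + 25/72 = 5/12
  P(Q=1) = 7/72 + 35/72 = 7/12

H(P,Q) = -[(5/72)·log₂(5/72) + (7/72)·log₂(7/72) + (25/72)·log₂(25/72) + (35/72)·log₂(35/72)]
  = 0.2672 + 0.3269 + 0.5299 + 0.5059
  = 1.6299 bits
H(Q) = -[(5/12)·log₂(5/12) + (7/12)·log₂(7/12)]
  = 0.5263 + 0.4536
  = 0.9799 bits

H(P|Q) = 1.6299 - 0.9799 = 0.6500 bits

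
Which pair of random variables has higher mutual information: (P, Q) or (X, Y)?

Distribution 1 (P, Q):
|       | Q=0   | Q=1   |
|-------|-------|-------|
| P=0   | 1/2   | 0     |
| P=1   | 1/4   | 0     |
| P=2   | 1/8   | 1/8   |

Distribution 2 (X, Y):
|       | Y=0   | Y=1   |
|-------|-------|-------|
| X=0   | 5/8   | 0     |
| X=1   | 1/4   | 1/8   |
Distribution 1 (P, Q):
Marginal P(P) (row sums):
  P(P=0) = 1/2 + 0 = 1/2
  P(P=1) = 1/4 + 0 = 1/4
  P(P=2) = 1/8 + 1/8 = 1/4
Marginal P(Q) (column sums):
  P(Q=0) = 1/2 + 1/4 + 1/8 = 7/8
  P(Q=1) = 0 + 0 + 1/8 = 1/8

H(P) = -[(1/2)·log₂(1/2) + (1/4)·log₂(1/4) + (1/4)·log₂(1/4)]
  = 0.5000 + 0.5000 + 0.5000
  = 1.5000 bits
H(Q) = -[(7/8)·log₂(7/8) + (1/8)·log₂(1/8)]
  = 0.1686 + 0.3750
  = 0.5436 bits
H(P,Q) = -[(1/2)·log₂(1/2) + (1/4)·log₂(1/4) + (1/8)·log₂(1/8) + (1/8)·log₂(1/8)]
  = 0.5000 + 0.5000 + 0.3750 + 0.3750
  = 1.7500 bits

I(P;Q) = H(P) + H(Q) - H(P,Q)
  = 1.5000 + 0.5436 - 1.7500
  = 0.2936 bits

Distribution 2 (X, Y):
Marginal P(X) (row sums):
  P(X=0) = 5/8 + 0 = 5/8
  P(X=1) = 1/4 + 1/8 = 3/8
Marginal P(Y) (column sums):
  P(Y=0) = 5/8 + 1/4 = 7/8
  P(Y=1) = 0 + 1/8 = 1/8

H(X) = -[(5/8)·log₂(5/8) + (3/8)·log₂(3/8)]
  = 0.4238 + 0.5306
  = 0.9544 bits
H(Y) = -[(7/8)·log₂(7/8) + (1/8)·log₂(1/8)]
  = 0.1686 + 0.3750
  = 0.5436 bits
H(X,Y) = -[(5/8)·log₂(5/8) + (1/4)·log₂(1/4) + (1/8)·log₂(1/8)]
  = 0.4238 + 0.5000 + 0.3750
  = 1.2988 bits

I(X;Y) = H(X) + H(Y) - H(X,Y)
  = 0.9544 + 0.5436 - 1.2988
  = 0.1992 bits

I(P;Q) = 0.2936 bits > I(X;Y) = 0.1992 bits, so (P, Q) has the higher mutual information (stronger dependence).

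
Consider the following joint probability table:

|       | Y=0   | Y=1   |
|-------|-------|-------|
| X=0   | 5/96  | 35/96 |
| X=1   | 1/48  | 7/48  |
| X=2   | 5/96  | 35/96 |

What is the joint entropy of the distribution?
H(X,Y) = -Σ P(X,Y) log₂ P(X,Y), summed over the non-zero cells:
H(X,Y) = -[(5/96)·log₂(5/96) + (35/96)·log₂(35/96) + (1/48)·log₂(1/48) + (7/48)·log₂(7/48) + (5/96)·log₂(5/96) + (35/96)·log₂(35/96)]
  = 0.2220 + 0.5307 + 0.1164 + 0.4051 + 0.2220 + 0.5307
  = 2.0269 bits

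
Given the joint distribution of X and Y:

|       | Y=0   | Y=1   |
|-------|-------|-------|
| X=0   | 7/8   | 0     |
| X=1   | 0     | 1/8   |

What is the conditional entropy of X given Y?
Marginal P(Y) (column sums):
  P(Y=0) = 7/8 + 0 = 7/8
  P(Y=1) = 0 + 1/8 = 1/8

H(X|Y) = -Σ P(X,Y)·log₂ P(X|Y), where P(X|Y) = P(X,Y) / P(Y)
  (cells with P(X,Y) = 0 contribute 0)
  (X=0,Y=0): P(X|Y) = (7/8)/(7/8) = 1;  -(7/8)·log₂(1) = 0.0000
  (X=1,Y=1): P(X|Y) = (1/8)/(1/8) = 1;  -(1/8)·log₂(1) = 0.0000
H(X|Y) = 0.0000 + 0.0000
  = 0.0000 bits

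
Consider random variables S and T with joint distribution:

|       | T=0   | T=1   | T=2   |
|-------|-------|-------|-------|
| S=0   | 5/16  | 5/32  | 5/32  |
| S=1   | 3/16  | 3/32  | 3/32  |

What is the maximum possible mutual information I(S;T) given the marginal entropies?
The upper bound on mutual information is I(S;T) ≤ min(H(S), H(T)).

Marginal P(S) (row sums):
  P(S=0) = 5/16 + 5/32 + 5/32 = 5/8
  P(S=1) = 3/16 + 3/32 + 3/32 = 3/8
Marginal P(T) (column sums):
  P(T=0) = 5/16 + 3/16 = 1/2
  P(T=1) = 5/32 + 3/32 = 1/4
  P(T=2) = 5/32 + 3/32 = 1/4

H(S) = -[(5/8)·log₂(5/8) + (3/8)·log₂(3/8)]
  = 0.4238 + 0.5306
  = 0.9544 bits
H(T) = -[(1/2)·log₂(1/2) + (1/4)·log₂(1/4) + (1/4)·log₂(1/4)]
  = 0.5000 + 0.5000 + 0.5000
  = 1.5000 bits

Maximum possible I(S;T) = min(0.9544, 1.5000) = 0.9544 bits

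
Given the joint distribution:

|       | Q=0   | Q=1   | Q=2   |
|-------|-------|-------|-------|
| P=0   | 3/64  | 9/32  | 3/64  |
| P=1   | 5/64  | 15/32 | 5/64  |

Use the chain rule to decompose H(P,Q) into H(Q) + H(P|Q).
By the chain rule: H(P,Q) = H(Q) + H(P|Q)

Marginal P(Q) (column sums):
  P(Q=0) = 3/64 + 5/64 = 1/8
  P(Q=1) = 9/32 + 15/32 = 3/4
  P(Q=2) = 3/64 + 5/64 = 1/8
H(Q) = -[(1/8)·log₂(1/8) + (3/4)·log₂(3/4) + (1/8)·log₂(1/8)]
  = 0.3750 + 0.3113 + 0.3750
  = 1.0613 bits
H(P|Q) = -Σ P(P,Q)·log₂ P(P|Q), where P(P|Q) = P(P,Q) / P(Q)
  (P=0,Q=0): P(P|Q) = (3/64)/(1/8) = 3/8;  -(3/64)·log₂(3/8) = 0.0663
  (P=0,Q=1): P(P|Q) = (9/32)/(3/4) = 3/8;  -(9/32)·log₂(3/8) = 0.3980
  (P=0,Q=2): P(P|Q) = (3/64)/(1/8) = 3/8;  -(3/64)·log₂(3/8) = 0.0663
  (P=1,Q=0): P(P|Q) = (5/64)/(1/8) = 5/8;  -(5/64)·log₂(5/8) = 0.0530
  (P=1,Q=1): P(P|Q) = (15/32)/(3/4) = 5/8;  -(15/32)·log₂(5/8) = 0.3178
  (P=1,Q=2): P(P|Q) = (5/64)/(1/8) = 5/8;  -(5/64)·log₂(5/8) = 0.0530
H(P|Q) = 0.0663 + 0.3980 + 0.0663 + 0.0530 + 0.3178 + 0.0530
  = 0.9544 bits

H(P,Q) = H(Q) + H(P|Q) = 1.0613 + 0.9544 = 2.0157 bits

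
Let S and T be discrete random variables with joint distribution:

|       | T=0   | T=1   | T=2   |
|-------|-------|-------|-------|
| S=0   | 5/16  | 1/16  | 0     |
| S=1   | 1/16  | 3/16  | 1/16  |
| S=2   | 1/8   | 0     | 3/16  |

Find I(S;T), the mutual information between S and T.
Marginal P(S) (row sums):
  P(S=0) = 5/16 + 1/16 + 0 = 3/8
  P(S=1) = 1/16 + 3/16 + 1/16 = 5/16
  P(S=2) = 1/8 + 0 + 3/16 = 5/16
Marginal P(T) (column sums):
  P(T=0) = 5/16 + 1/16 + 1/8 = 1/2
  P(T=1) = 1/16 + 3/16 + 0 = 1/4
  P(T=2) = 0 + 1/16 + 3/16 = 1/4

H(S) = -[(3/8)·log₂(3/8) + (5/16)·log₂(5/16) + (5/16)·log₂(5/16)]
  = 0.5306 + 0.5244 + 0.5244
  = 1.5794 bits
H(T) = -[(1/2)·log₂(1/2) + (1/4)·log₂(1/4) + (1/4)·log₂(1/4)]
  = 0.5000 + 0.5000 + 0.5000
  = 1.5000 bits
H(S,T) = -[(5/16)·log₂(5/16) + (1/16)·log₂(1/16) + (1/16)·log₂(1/16) + (3/16)·log₂(3/16) + (1/16)·log₂(1/16) + (1/8)·log₂(1/8) + (3/16)·log₂(3/16)]
  = 0.5244 + 0.2500 + 0.2500 + 0.4528 + 0.2500 + 0.3750 + 0.4528
  = 2.5550 bits

I(S;T) = H(S) + H(T) - H(S,T)
  = 1.5794 + 1.5000 - 2.5550
  = 0.5244 bits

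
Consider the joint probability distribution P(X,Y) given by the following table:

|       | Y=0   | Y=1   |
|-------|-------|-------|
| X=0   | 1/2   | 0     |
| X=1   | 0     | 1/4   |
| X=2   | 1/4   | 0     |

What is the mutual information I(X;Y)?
Marginal P(X) (row sums):
  P(X=0) = 1/2 + 0 = 1/2
  P(X=1) = 0 + 1/4 = 1/4
  P(X=2) = 1/4 + 0 = 1/4
Marginal P(Y) (column sums):
  P(Y=0) = 1/2 + 0 + 1/4 = 3/4
  P(Y=1) = 0 + 1/4 + 0 = 1/4

H(X) = -[(1/2)·log₂(1/2) + (1/4)·log₂(1/4) + (1/4)·log₂(1/4)]
  = 0.5000 + 0.5000 + 0.5000
  = 1.5000 bits
H(Y) = -[(3/4)·log₂(3/4) + (1/4)·log₂(1/4)]
  = 0.3113 + 0.5000
  = 0.8113 bits
H(X,Y) = -[(1/2)·log₂(1/2) + (1/4)·log₂(1/4) + (1/4)·log₂(1/4)]
  = 0.5000 + 0.5000 + 0.5000
  = 1.5000 bits

I(X;Y) = H(X) + H(Y) - H(X,Y)
  = 1.5000 + 0.8113 - 1.5000
  = 0.8113 bits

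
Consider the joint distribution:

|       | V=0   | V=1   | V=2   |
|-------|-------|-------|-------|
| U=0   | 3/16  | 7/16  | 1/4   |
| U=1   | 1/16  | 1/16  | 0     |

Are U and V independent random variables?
Marginal P(U) (row sums):
  P(U=0) = 3/16 + 7/16 + 1/4 = 7/8
  P(U=1) = 1/16 + 1/16 + 0 = 1/8
Marginal P(V) (column sums):
  P(V=0) = 3/16 + 1/16 = 1/4
  P(V=1) = 7/16 + 1/16 = 1/2
  P(V=2) = 1/4 + 0 = 1/4

U and V are independent iff P(U=i,V=j) = P(U=i)·P(V=j) for every cell.
  P(U=0)·P(V=0) = 7/8 × 1/4 = 7/32, but P(U=0,V=0) = 3/16 ✗

No, U and V are not independent. Quantitatively, I(U;V) > 0:

H(U) = -[(7/8)·log₂(7/8) + (1/8)·log₂(1/8)]
  = 0.1686 + 0.3750
  = 0.5436 bits
H(V) = -[(1/4)·log₂(1/4) + (1/2)·log₂(1/2) + (1/4)·log₂(1/4)]
  = 0.5000 + 0.5000 + 0.5000
  = 1.5000 bits
H(U,V) = -[(3/16)·log₂(3/16) + (7/16)·log₂(7/16) + (1/4)·log₂(1/4) + (1/16)·log₂(1/16) + (1/16)·log₂(1/16)]
  = 0.4528 + 0.5218 + 0.5000 + 0.2500 + 0.2500
  = 1.9746 bits
I(U;V) = H(U) + H(V) - H(U,V) = 0.5436 + 1.5000 - 1.9746 = 0.0690 bits > 0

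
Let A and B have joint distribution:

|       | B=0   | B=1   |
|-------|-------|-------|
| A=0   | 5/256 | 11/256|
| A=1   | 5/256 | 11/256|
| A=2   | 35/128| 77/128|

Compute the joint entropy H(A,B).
H(A,B) = -Σ P(A,B) log₂ P(A,B), summed over the non-zero cells:
H(A,B) = -[(5/256)·log₂(5/256) + (11/256)·log₂(11/256) + (5/256)·log₂(5/256) + (11/256)·log₂(11/256) + (35/128)·log₂(35/128) + (77/128)·log₂(77/128)]
  = 0.1109 + 0.1951 + 0.1109 + 0.1951 + 0.5115 + 0.4411
  = 1.5646 bits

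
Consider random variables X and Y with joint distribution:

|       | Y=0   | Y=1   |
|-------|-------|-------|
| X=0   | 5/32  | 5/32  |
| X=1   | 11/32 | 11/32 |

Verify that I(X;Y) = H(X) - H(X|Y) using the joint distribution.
Left side, from I(X;Y) = H(X) + H(Y) - H(X,Y):
Marginal P(X) (row sums):
  P(X=0) = 5/32 + 5/32 = 5/16
  P(X=1) = 11/32 + 11/32 = 11/16
Marginal P(Y) (column sums):
  P(Y=0) = 5/32 + 11/32 = 1/2
  P(Y=1) = 5/32 + 11/32 = 1/2

H(X) = -[(5/16)·log₂(5/16) + (11/16)·log₂(11/16)]
  = 0.5244 + 0.3716
  = 0.8960 bits
H(Y) = -[(1/2)·log₂(1/2) + (1/2)·log₂(1/2)]
  = 0.5000 + 0.5000
  = 1.0000 bits
H(X,Y) = -[(5/32)·log₂(5/32) + (5/32)·log₂(5/32) + (11/32)·log₂(11/32) + (11/32)·log₂(11/32)]
  = 0.4184 + 0.4184 + 0.5296 + 0.5296
  = 1.8960 bits

I(X;Y) = H(X) + H(Y) - H(X,Y)
  = 0.8960 + 1.0000 - 1.8960
  = 0.0000 bits

Right side, with H(X|Y) computed directly from the conditional probabilities:
H(X|Y) = -Σ P(X,Y)·log₂ P(X|Y), where P(X|Y) = P(X,Y) / P(Y)
  (X=0,Y=0): P(X|Y) = (5/32)/(1/2) = 5/16;  -(5/32)·log₂(5/16) = 0.2622
  (X=0,Y=1): P(X|Y) = (5/32)/(1/2) = 5/16;  -(5/32)·log₂(5/16) = 0.2622
  (X=1,Y=0): P(X|Y) = (11/32)/(1/2) = 11/16;  -(11/32)·log₂(11/16) = 0.1858
  (X=1,Y=1): P(X|Y) = (11/32)/(1/2) = 11/16;  -(11/32)·log₂(11/16) = 0.1858
H(X|Y) = 0.2622 + 0.2622 + 0.1858 + 0.1858
  = 0.8960 bits
H(X) - H(X|Y) = 0.8960 - 0.8960 = 0.0000 bits

Both sides equal 0.0000 bits, so I(X;Y) = H(X) - H(X|Y) ✓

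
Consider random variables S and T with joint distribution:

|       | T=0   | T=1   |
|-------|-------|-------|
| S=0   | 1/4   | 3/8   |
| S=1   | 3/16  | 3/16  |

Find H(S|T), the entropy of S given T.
Marginal P(T) (column sums):
  P(T=0) = 1/4 + 3/16 = 7/16
  P(T=1) = 3/8 + 3/16 = 9/16

H(S|T) = -Σ P(S,T)·log₂ P(S|T), where P(S|T) = P(S,T) / P(T)
  (S=0,T=0): P(S|T) = (1/4)/(7/16) = 4/7;  -(1/4)·log₂(4/7) = 0.2018
  (S=0,T=1): P(S|T) = (3/8)/(9/16) = 2/3;  -(3/8)·log₂(2/3) = 0.2194
  (S=1,T=0): P(S|T) = (3/16)/(7/16) = 3/7;  -(3/16)·log₂(3/7) = 0.2292
  (S=1,T=1): P(S|T) = (3/16)/(9/16) = 1/3;  -(3/16)·log₂(1/3) = 0.2972
H(S|T) = 0.2018 + 0.2194 + 0.2292 + 0.2972
  = 0.9476 bits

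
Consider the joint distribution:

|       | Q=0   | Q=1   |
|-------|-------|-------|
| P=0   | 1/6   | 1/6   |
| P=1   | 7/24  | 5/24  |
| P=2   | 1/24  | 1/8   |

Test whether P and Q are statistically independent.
Marginal P(P) (row sums):
  P(P=0) = 1/6 + 1/6 = 1/3
  P(P=1) = 7/24 + 5/24 = 1/2
  P(P=2) = 1/24 + 1/8 = 1/6
Marginal P(Q) (column sums):
  P(Q=0) = 1/6 + 7/24 + 1/24 = 1/2
  P(Q=1) = 1/6 + 5/24 + 1/8 = 1/2

P and Q are independent iff P(P=i,Q=j) = P(P=i)·P(Q=j) for every cell.
  P(P=1)·P(Q=0) = 1/2 × 1/2 = 1/4, but P(P=1,Q=0) = 7/24 ✗

No, P and Q are not independent. Quantitatively, I(P;Q) > 0:

H(P) = -[(1/3)·log₂(1/3) + (1/2)·log₂(1/2) + (1/6)·log₂(1/6)]
  = 0.5283 + 0.5000 + 0.4308
  = 1.4591 bits
H(Q) = -[(1/2)·log₂(1/2) + (1/2)·log₂(1/2)]
  = 0.5000 + 0.5000
  = 1.0000 bits
H(P,Q) = -[(1/6)·log₂(1/6) + (1/6)·log₂(1/6) + (7/24)·log₂(7/24) + (5/24)·log₂(5/24) + (1/24)·log₂(1/24) + (1/8)·log₂(1/8)]
  = 0.4308 + 0.4308 + 0.5185 + 0.4715 + 0.1910 + 0.3750
  = 2.4176 bits
I(P;Q) = H(P) + H(Q) - H(P,Q) = 1.4591 + 1.0000 - 2.4176 = 0.0415 bits > 0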